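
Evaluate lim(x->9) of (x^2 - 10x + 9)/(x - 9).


Direct substitution gives 0/0, so we factor the numerator.
Factor: (x^2 - 10x + 9) = (x - 9)(x - 1)
Cancel the common factor (x - 9):
(x^2 - 10x + 9)/(x - 9) = (x - 1)
Now substitute x = 9:
= (9) - (1) = 8

8


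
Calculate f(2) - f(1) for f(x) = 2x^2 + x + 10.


Net change = f(b) - f(a)
f(x) = 2x^2 + x + 10
Compute f(2):
f(2) = 2 * 2^2 + 1 * 2 + 10
= 8 + 2 + 10
= 20
Compute f(1):
f(1) = 2 * 1^2 + 1 * 1 + 10
= 2 + 1 + 10
= 13
Net change = 20 - 13 = 7

7


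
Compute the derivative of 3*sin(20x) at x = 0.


Apply the chain rule to differentiate 3*sin(20x):
d/dx [3*sin(20x)]
= 3 * cos(20x) * d/dx(20x)
= 3 * 20 * cos(20x)
= 60 * cos(20x)
Evaluate at x = 0:
= 60 * cos(0)
= 60 * 1
= 60

60


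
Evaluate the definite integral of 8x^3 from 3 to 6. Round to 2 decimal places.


Find the antiderivative of 8x^3:
F(x) = 8/4 * x^4
Apply the Fundamental Theorem of Calculus:
F(6) - F(3)
= 8/4 * 6^4 - 8/4 * 3^4
= 8/4 * (1296 - 81)
= 8/4 * 1215
= 2430 = 2430.00

2430.00


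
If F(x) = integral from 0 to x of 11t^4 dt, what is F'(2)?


By the Fundamental Theorem of Calculus (Part 1):
If F(x) = integral from 0 to x of f(t) dt, then F'(x) = f(x)
Here f(t) = 11t^4
So F'(x) = 11x^4
Evaluate at x = 2:
F'(2) = 11 * 2^4
= 11 * 16
= 176

176


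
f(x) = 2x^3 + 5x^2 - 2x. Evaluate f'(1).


Differentiate f(x) = 2x^3 + 5x^2 - 2x term by term:
f'(x) = 6x^2 + 10x - 2
Substitute x = 1:
f'(1) = 6 * 1^2 + 10 * 1 - 2
= 6 + 10 - 2
= 14

14


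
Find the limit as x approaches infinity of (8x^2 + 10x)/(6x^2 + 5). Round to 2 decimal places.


For limits at infinity with equal-degree polynomials,
we compare leading coefficients.
Numerator leading term: 8x^2
Denominator leading term: 6x^2
Divide both by x^2:
lim = (8 + 10/x) / (6 + 5/x^2)
As x -> infinity, the 1/x and 1/x^2 terms vanish:
= 8/6 = 4/3 ≈ 1.33

1.33


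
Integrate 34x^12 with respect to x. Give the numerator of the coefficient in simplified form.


Apply the power rule for integration:
integral of ax^n dx = a/(n+1) * x^(n+1) + C
integral of 34x^12 dx
= 34/13 * x^13 + C
The coefficient in lowest terms is 34/13, and its numerator is 34

34


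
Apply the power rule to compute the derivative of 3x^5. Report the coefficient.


We apply the power rule: d/dx [ax^n] = a*n * x^(n-1)
d/dx [3x^5]
= 3 * 5 * x^(5-1)
= 15x^4
The coefficient is 15

15


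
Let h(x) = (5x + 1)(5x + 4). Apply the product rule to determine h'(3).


Let u(x) = 5x + 1 and v(x) = 5x + 4
u'(x) = 5
v'(x) = 5
Product rule: h'(x) = u'(x)*v(x) + u(x)*v'(x)
= 5 * (5x + 4) + (5x + 1) * 5
At x = 3:
u(3) = 5 * 3 + 1 = 16
v(3) = 5 * 3 + 4 = 19
h'(3) = 5 * 19 + 16 * 5
= 95 + 80
= 175

175


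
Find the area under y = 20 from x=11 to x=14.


The area under a constant function y = 20 is a rectangle.
Width = 14 - 11 = 3
Height = 20
Area = width * height
= 3 * 20
= 60

60


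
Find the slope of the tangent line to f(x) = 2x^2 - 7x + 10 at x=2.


The slope of the tangent line equals f'(x) at the point.
f(x) = 2x^2 - 7x + 10
f'(x) = 4x - 7
At x = 2:
f'(2) = 4 * 2 - 7
= 8 - 7
= 1

1


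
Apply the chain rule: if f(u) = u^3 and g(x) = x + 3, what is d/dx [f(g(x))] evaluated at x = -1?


Using the chain rule: (f(g(x)))' = f'(g(x)) * g'(x)
First, find g(-1):
g(-1) = 1 * (-1) + 3 = 2
Next, f'(u) = 3u^2
And g'(x) = 1
So f'(g(-1)) * g'(-1)
= 3 * 2^2 * 1
= 3 * 4 * 1
= 12

12


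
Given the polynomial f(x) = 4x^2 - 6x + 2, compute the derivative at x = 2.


Differentiate term by term using power and sum rules:
f(x) = 4x^2 - 6x + 2
f'(x) = 8x - 6
Substitute x = 2:
f'(2) = 8 * 2 - 6
= 16 - 6
= 10

10


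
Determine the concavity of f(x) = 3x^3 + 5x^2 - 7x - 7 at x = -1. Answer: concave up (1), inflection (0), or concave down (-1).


Concavity is determined by the sign of f''(x).
f(x) = 3x^3 + 5x^2 - 7x - 7
f'(x) = 9x^2 + 10x - 7
f''(x) = 18x + 10
f''(-1) = 18 * (-1) + 10
= -18 + 10
= -8
Since f''(-1) < 0, the function is concave down (-1)

-1


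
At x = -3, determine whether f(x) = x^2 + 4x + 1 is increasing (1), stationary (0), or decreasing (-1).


Compute f'(x) to determine behavior:
f'(x) = 2x + 4
f'(-3) = 2 * (-3) + 4
= -6 + 4
= -2
Since f'(-3) < 0, the function is decreasing (-1)

-1


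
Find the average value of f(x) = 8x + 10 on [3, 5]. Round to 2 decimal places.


Average value = 1/(b-a) * integral from a to b of f(x) dx
First compute the integral of 8x + 10:
F(x) = 4x^2 + 10x
F(5) = 4 * 25 + 10 * 5 = 150
F(3) = 4 * 9 + 10 * 3 = 66
Integral = 150 - 66 = 84
Average = 84 / (5 - 3) = 84 / 2
= 42 = 42.00

42.00


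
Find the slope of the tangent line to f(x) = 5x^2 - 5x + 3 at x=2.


The slope of the tangent line equals f'(x) at the point.
f(x) = 5x^2 - 5x + 3
f'(x) = 10x - 5
At x = 2:
f'(2) = 10 * 2 - 5
= 20 - 5
= 15

15


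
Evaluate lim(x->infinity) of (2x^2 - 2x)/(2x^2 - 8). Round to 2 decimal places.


For limits at infinity with equal-degree polynomials,
we compare leading coefficients.
Numerator leading term: 2x^2
Denominator leading term: 2x^2
Divide both by x^2:
lim = (2 - 2/x) / (2 - 8/x^2)
As x -> infinity, the 1/x and 1/x^2 terms vanish:
= 2/2 = 1 = 1.00

1.00


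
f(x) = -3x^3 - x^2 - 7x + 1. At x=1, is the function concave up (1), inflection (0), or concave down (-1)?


Concavity is determined by the sign of f''(x).
f(x) = -3x^3 - x^2 - 7x + 1
f'(x) = -9x^2 - 2x - 7
f''(x) = -18x - 2
f''(1) = -18 * 1 - 2
= -18 - 2
= -20
Since f''(1) < 0, the function is concave down (-1)

-1


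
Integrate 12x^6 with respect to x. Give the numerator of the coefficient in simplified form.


Apply the power rule for integration:
integral of ax^n dx = a/(n+1) * x^(n+1) + C
integral of 12x^6 dx
= 12/7 * x^7 + C
The coefficient in lowest terms is 12/7, and its numerator is 12

12


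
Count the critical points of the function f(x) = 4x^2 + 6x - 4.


Find where f'(x) = 0:
f'(x) = 8x + 6
Set f'(x) = 0:
8x + 6 = 0
x = -6 / 8 = -3/4
This is a linear equation in x, so there is exactly one solution.
Number of critical points: 1

1


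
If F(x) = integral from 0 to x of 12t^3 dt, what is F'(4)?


By the Fundamental Theorem of Calculus (Part 1):
If F(x) = integral from 0 to x of f(t) dt, then F'(x) = f(x)
Here f(t) = 12t^3
So F'(x) = 12x^3
Evaluate at x = 4:
F'(4) = 12 * 4^3
= 12 * 64
= 768

768


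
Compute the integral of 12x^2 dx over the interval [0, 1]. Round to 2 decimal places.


Find the antiderivative of 12x^2:
F(x) = 12/3 * x^3
Apply the Fundamental Theorem of Calculus:
F(1) - F(0)
= 12/3 * 1^3 - 12/3 * 0^3
= 12/3 * (1 - 0)
= 12/3 * 1
= 4 = 4.00

4.00


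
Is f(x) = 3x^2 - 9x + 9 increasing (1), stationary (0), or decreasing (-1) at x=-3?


Compute f'(x) to determine behavior:
f'(x) = 6x - 9
f'(-3) = 6 * (-3) - 9
= -18 - 9
= -27
Since f'(-3) < 0, the function is decreasing (-1)

-1


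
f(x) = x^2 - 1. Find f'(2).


Differentiate term by term using power and sum rules:
f(x) = x^2 - 1
f'(x) = 2x
Substitute x = 2:
f'(2) = 2 * 2 + 0
= 4 + 0
= 4

4


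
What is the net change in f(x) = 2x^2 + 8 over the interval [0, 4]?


Net change = f(b) - f(a)
f(x) = 2x^2 + 8
Compute f(4):
f(4) = 2 * 4^2 + 0 * 4 + 8
= 32 + 0 + 8
= 40
Compute f(0):
f(0) = 2 * 0^2 + 0 * 0 + 8
= 0 + 0 + 8
= 8
Net change = 40 - 8 = 32

32


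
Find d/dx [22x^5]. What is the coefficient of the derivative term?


We apply the power rule: d/dx [ax^n] = a*n * x^(n-1)
d/dx [22x^5]
= 22 * 5 * x^(5-1)
= 110x^4
The coefficient is 110

110


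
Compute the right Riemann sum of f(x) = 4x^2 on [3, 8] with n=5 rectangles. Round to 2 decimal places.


Right Riemann sum uses right endpoints of each subinterval.
Interval: [3, 8], n = 5
dx = (8 - 3) / 5 = 1
Right endpoints: [4, 5, 6, 7, 8]
f values: [64, 100, 144, 196, 256]
Sum = dx * (sum of f values)
= 1 * 760
= 760 = 760.00

760.00


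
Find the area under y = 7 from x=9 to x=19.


The area under a constant function y = 7 is a rectangle.
Width = 19 - 9 = 10
Height = 7
Area = width * height
= 10 * 7
= 70

70


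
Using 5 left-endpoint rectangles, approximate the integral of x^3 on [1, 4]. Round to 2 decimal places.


Left Riemann sum uses left endpoints of each subinterval.
Interval: [1, 4], n = 5
dx = (4 - 1) / 5 = 3/5
Left endpoints: [1, 8/5, 11/5, 14/5, 17/5]
f values: [1, 512/125, 1331/125, 2744/125, 4913/125]
Sum = dx * (sum of f values)
= 3/5 * 77
= 231/5 = 46.20

46.20


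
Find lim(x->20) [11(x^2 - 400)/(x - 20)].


Direct substitution gives 0/0, so we factor the numerator.
Factor: 11(x^2 - 400) = 11 * (x - 20)(x + 20)
Cancel the common factor (x - 20):
11(x^2 - 400)/(x - 20) = 11 * (x + 20)
Now substitute x = 20:
= 11 * (20 + 20) = 440

440


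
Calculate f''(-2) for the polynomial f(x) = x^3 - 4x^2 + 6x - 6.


First derivative:
f'(x) = 3x^2 - 8x + 6
Second derivative:
f''(x) = 6x - 8
Substitute x = -2:
f''(-2) = 6 * (-2) - 8
= -12 - 8
= -20

-20


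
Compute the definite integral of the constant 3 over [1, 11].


The integral of a constant k over [a, b] equals k * (b - a).
integral from 1 to 11 of 3 dx
= 3 * (11 - 1)
= 3 * 10
= 30

30


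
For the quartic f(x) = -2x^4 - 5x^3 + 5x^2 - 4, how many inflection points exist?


Inflection points occur where f''(x) = 0 and concavity changes.
f(x) = -2x^4 - 5x^3 + 5x^2 - 4
f'(x) = -8x^3 - 15x^2 + 10x
f''(x) = -24x^2 - 30x + 10
This is a quadratic in x. Use the discriminant to count real roots.
Discriminant = (-30)^2 - 4 * (-24) * 10
= 900 - (-960)
= 1860
Since discriminant > 0, f''(x) = 0 has 2 distinct real solutions.
A quadratic with two distinct real roots changes sign at each root, so concavity changes at both.
Number of inflection points: 2

2


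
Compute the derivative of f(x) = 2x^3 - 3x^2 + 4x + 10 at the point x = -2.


Differentiate f(x) = 2x^3 - 3x^2 + 4x + 10 term by term:
f'(x) = 6x^2 - 6x + 4
Substitute x = -2:
f'(-2) = 6 * (-2)^2 - 6 * (-2) + 4
= 24 + 12 + 4
= 40

40


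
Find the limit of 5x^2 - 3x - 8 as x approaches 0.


Since polynomials are continuous, we use direct substitution.
lim(x->0) of 5x^2 - 3x - 8
= 5 * 0^2 - 3 * 0 - 8
= 0 + 0 - 8
= -8

-8


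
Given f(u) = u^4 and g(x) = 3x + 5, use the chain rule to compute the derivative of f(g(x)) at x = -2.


Using the chain rule: (f(g(x)))' = f'(g(x)) * g'(x)
First, find g(-2):
g(-2) = 3 * (-2) + 5 = -1
Next, f'(u) = 4u^3
And g'(x) = 3
So f'(g(-2)) * g'(-2)
= 4 * (-1)^3 * 3
= 4 * (-1) * 3
= -12

-12


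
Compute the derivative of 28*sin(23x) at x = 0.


Apply the chain rule to differentiate 28*sin(23x):
d/dx [28*sin(23x)]
= 28 * cos(23x) * d/dx(23x)
= 28 * 23 * cos(23x)
= 644 * cos(23x)
Evaluate at x = 0:
= 644 * cos(0)
= 644 * 1
= 644

644


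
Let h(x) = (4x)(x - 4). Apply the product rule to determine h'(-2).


Let u(x) = 4x and v(x) = x - 4
u'(x) = 4
v'(x) = 1
Product rule: h'(x) = u'(x)*v(x) + u(x)*v'(x)
= 4 * (x - 4) + (4x) * 1
At x = -2:
u(-2) = 4 * (-2) + 0 = -8
v(-2) = 1 * (-2) - 4 = -6
h'(-2) = 4 * (-6) + (-8) * 1
= -24 - 8
= -32

-32


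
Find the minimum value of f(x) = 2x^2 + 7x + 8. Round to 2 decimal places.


For a quadratic f(x) = ax^2 + bx + c with a > 0, the minimum is at the vertex.
Vertex x-coordinate: x = -b/(2a)
x = -(7) / (2 * 2)
x = -7/4
Substitute back to find the minimum value:
f(-7/4) = 2 * (-7/4)^2 + 7 * (-7/4) + 8
= 49/8 - 49/4 + 8
= 15/8 ≈ 1.88

1.88


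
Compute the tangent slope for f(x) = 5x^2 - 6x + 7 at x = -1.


The slope of the tangent line equals f'(x) at the point.
f(x) = 5x^2 - 6x + 7
f'(x) = 10x - 6
At x = -1:
f'(-1) = 10 * (-1) - 6
= -10 - 6
= -16

-16


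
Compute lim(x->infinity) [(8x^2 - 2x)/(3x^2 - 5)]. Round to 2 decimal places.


For limits at infinity with equal-degree polynomials,
we compare leading coefficients.
Numerator leading term: 8x^2
Denominator leading term: 3x^2
Divide both by x^2:
lim = (8 - 2/x) / (3 - 5/x^2)
As x -> infinity, the 1/x and 1/x^2 terms vanish:
= 8/3 ≈ 2.67

2.67


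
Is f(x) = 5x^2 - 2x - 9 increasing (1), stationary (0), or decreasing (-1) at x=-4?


Compute f'(x) to determine behavior:
f'(x) = 10x - 2
f'(-4) = 10 * (-4) - 2
= -40 - 2
= -42
Since f'(-4) < 0, the function is decreasing (-1)

-1


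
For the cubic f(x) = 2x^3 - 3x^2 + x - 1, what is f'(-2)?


Differentiate f(x) = 2x^3 - 3x^2 + x - 1 term by term:
f'(x) = 6x^2 - 6x + 1
Substitute x = -2:
f'(-2) = 6 * (-2)^2 - 6 * (-2) + 1
= 24 + 12 + 1
= 37

37


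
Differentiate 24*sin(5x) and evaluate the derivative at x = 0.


Apply the chain rule to differentiate 24*sin(5x):
d/dx [24*sin(5x)]
= 24 * cos(5x) * d/dx(5x)
= 24 * 5 * cos(5x)
= 120 * cos(5x)
Evaluate at x = 0:
= 120 * cos(0)
= 120 * 1
= 120

120


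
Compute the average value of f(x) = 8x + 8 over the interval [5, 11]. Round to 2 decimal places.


Average value = 1/(b-a) * integral from a to b of f(x) dx
First compute the integral of 8x + 8:
F(x) = 4x^2 + 8x
F(11) = 4 * 121 + 8 * 11 = 572
F(5) = 4 * 25 + 8 * 5 = 140
Integral = 572 - 140 = 432
Average = 432 / (11 - 5) = 432 / 6
= 72 = 72.00

72.00


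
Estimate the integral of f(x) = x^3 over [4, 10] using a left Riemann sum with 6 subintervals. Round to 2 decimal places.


Left Riemann sum uses left endpoints of each subinterval.
Interval: [4, 10], n = 6
dx = (10 - 4) / 6 = 1
Left endpoints: [4, 5, 6, 7, 8, 9]
f values: [64, 125, 216, 343, 512, 729]
Sum = dx * (sum of f values)
= 1 * 1989
= 1989 = 1989.00

1989.00


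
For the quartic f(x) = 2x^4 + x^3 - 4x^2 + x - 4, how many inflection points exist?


Inflection points occur where f''(x) = 0 and concavity changes.
f(x) = 2x^4 + x^3 - 4x^2 + x - 4
f'(x) = 8x^3 + 3x^2 - 8x + 1
f''(x) = 24x^2 + 6x - 8
This is a quadratic in x. Use the discriminant to count real roots.
Discriminant = (6)^2 - 4 * 24 * (-8)
= 36 - (-768)
= 804
Since discriminant > 0, f''(x) = 0 has 2 distinct real solutions.
A quadratic with two distinct real roots changes sign at each root, so concavity changes at both.
Number of inflection points: 2

2


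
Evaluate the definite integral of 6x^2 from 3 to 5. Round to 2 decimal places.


Find the antiderivative of 6x^2:
F(x) = 6/3 * x^3
Apply the Fundamental Theorem of Calculus:
F(5) - F(3)
= 6/3 * 5^3 - 6/3 * 3^3
= 6/3 * (125 - 27)
= 6/3 * 98
= 196 = 196.00

196.00


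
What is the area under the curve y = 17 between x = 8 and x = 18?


The area under a constant function y = 17 is a rectangle.
Width = 18 - 8 = 10
Height = 17
Area = width * height
= 10 * 17
= 170

170


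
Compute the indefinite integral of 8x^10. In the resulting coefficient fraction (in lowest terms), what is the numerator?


Apply the power rule for integration:
integral of ax^n dx = a/(n+1) * x^(n+1) + C
integral of 8x^10 dx
= 8/11 * x^11 + C
The coefficient in lowest terms is 8/11, and its numerator is 8

8


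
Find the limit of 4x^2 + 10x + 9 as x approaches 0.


Since polynomials are continuous, we use direct substitution.
lim(x->0) of 4x^2 + 10x + 9
= 4 * 0^2 + 10 * 0 + 9
= 0 + 0 + 9
= 9

9


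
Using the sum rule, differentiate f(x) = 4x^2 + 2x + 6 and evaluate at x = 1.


Differentiate term by term using power and sum rules:
f(x) = 4x^2 + 2x + 6
f'(x) = 8x + 2
Substitute x = 1:
f'(1) = 8 * 1 + 2
= 8 + 2
= 10

10


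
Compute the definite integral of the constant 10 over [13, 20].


The integral of a constant k over [a, b] equals k * (b - a).
integral from 13 to 20 of 10 dx
= 10 * (20 - 13)
= 10 * 7
= 70

70


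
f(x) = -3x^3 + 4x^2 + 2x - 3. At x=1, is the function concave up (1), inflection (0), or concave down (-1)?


Concavity is determined by the sign of f''(x).
f(x) = -3x^3 + 4x^2 + 2x - 3
f'(x) = -9x^2 + 8x + 2
f''(x) = -18x + 8
f''(1) = -18 * 1 + 8
= -18 + 8
= -10
Since f''(1) < 0, the function is concave down (-1)

-1


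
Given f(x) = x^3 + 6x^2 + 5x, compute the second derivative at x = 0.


First derivative:
f'(x) = 3x^2 + 12x + 5
Second derivative:
f''(x) = 6x + 12
Substitute x = 0:
f''(0) = 6 * 0 + 12
= 0 + 12
= 12

12


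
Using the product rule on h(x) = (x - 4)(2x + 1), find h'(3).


Let u(x) = x - 4 and v(x) = 2x + 1
u'(x) = 1
v'(x) = 2
Product rule: h'(x) = u'(x)*v(x) + u(x)*v'(x)
= 1 * (2x + 1) + (x - 4) * 2
At x = 3:
u(3) = 1 * 3 - 4 = -1
v(3) = 2 * 3 + 1 = 7
h'(3) = 1 * 7 + (-1) * 2
= 7 - 2
= 5

5


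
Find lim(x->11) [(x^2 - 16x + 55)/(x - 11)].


Direct substitution gives 0/0, so we factor the numerator.
Factor: (x^2 - 16x + 55) = (x - 11)(x - 5)
Cancel the common factor (x - 11):
(x^2 - 16x + 55)/(x - 11) = (x - 5)
Now substitute x = 11:
= (11) - (5) = 6

6


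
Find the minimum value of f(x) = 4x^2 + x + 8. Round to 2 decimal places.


For a quadratic f(x) = ax^2 + bx + c with a > 0, the minimum is at the vertex.
Vertex x-coordinate: x = -b/(2a)
x = -(1) / (2 * 4)
x = -1/8
Substitute back to find the minimum value:
f(-1/8) = 4 * (-1/8)^2 + 1 * (-1/8) + 8
= 1/16 - 1/8 + 8
= 127/16 ≈ 7.94

7.94


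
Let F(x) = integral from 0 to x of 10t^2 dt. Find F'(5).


By the Fundamental Theorem of Calculus (Part 1):
If F(x) = integral from 0 to x of f(t) dt, then F'(x) = f(x)
Here f(t) = 10t^2
So F'(x) = 10x^2
Evaluate at x = 5:
F'(5) = 10 * 5^2
= 10 * 25
= 250

250


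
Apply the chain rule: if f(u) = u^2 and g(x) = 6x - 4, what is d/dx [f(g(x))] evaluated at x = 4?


Using the chain rule: (f(g(x)))' = f'(g(x)) * g'(x)
First, find g(4):
g(4) = 6 * 4 - 4 = 20
Next, f'(u) = 2u
And g'(x) = 6
So f'(g(4)) * g'(4)
= 2 * 20 * 6
= 240

240


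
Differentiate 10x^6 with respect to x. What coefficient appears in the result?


We apply the power rule: d/dx [ax^n] = a*n * x^(n-1)
d/dx [10x^6]
= 10 * 6 * x^(6-1)
= 60x^5
The coefficient is 60

60


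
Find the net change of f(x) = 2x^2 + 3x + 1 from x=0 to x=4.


Net change = f(b) - f(a)
f(x) = 2x^2 + 3x + 1
Compute f(4):
f(4) = 2 * 4^2 + 3 * 4 + 1
= 32 + 12 + 1
= 45
Compute f(0):
f(0) = 2 * 0^2 + 3 * 0 + 1
= 0 + 0 + 1
= 1
Net change = 45 - 1 = 44

44


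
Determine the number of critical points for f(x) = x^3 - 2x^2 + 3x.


Find where f'(x) = 0:
f(x) = x^3 - 2x^2 + 3x
f'(x) = 3x^2 - 4x + 3
This is a quadratic in x. Use the discriminant to count real roots.
Discriminant = (-4)^2 - 4 * 3 * 3
= 16 - 36
= -20
Since discriminant < 0, f'(x) = 0 has no real solutions.
Number of critical points: 0

0


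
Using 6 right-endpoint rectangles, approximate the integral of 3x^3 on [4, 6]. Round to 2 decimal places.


Right Riemann sum uses right endpoints of each subinterval.
Interval: [4, 6], n = 6
dx = (6 - 4) / 6 = 1/3
Right endpoints: [13/3, 14/3, 5, 16/3, 17/3, 6]
f values: [2197/9, 2744/9, 375, 4096/9, 4913/9, 648]
Sum = dx * (sum of f values)
= 1/3 * 2573
= 2573/3 ≈ 857.67

857.67


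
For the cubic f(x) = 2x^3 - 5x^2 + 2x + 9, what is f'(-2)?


Differentiate f(x) = 2x^3 - 5x^2 + 2x + 9 term by term:
f'(x) = 6x^2 - 10x + 2
Substitute x = -2:
f'(-2) = 6 * (-2)^2 - 10 * (-2) + 2
= 24 + 20 + 2
= 46

46


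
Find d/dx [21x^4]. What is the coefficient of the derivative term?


We apply the power rule: d/dx [ax^n] = a*n * x^(n-1)
d/dx [21x^4]
= 21 * 4 * x^(4-1)
= 84x^3
The coefficient is 84

84


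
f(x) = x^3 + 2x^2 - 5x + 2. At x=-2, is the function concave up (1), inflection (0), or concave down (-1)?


Concavity is determined by the sign of f''(x).
f(x) = x^3 + 2x^2 - 5x + 2
f'(x) = 3x^2 + 4x - 5
f''(x) = 6x + 4
f''(-2) = 6 * (-2) + 4
= -12 + 4
= -8
Since f''(-2) < 0, the function is concave down (-1)

-1


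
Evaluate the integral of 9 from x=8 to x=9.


The integral of a constant k over [a, b] equals k * (b - a).
integral from 8 to 9 of 9 dx
= 9 * (9 - 8)
= 9 * 1
= 9

9


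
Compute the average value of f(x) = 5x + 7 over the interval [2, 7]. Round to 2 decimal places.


Average value = 1/(b-a) * integral from a to b of f(x) dx
First compute the integral of 5x + 7:
F(x) = (5/2)x^2 + 7x
F(7) = 5/2 * 49 + 7 * 7 = 343/2
F(2) = 5/2 * 4 + 7 * 2 = 24
Integral = 343/2 - 24 = 295/2
Average = (295/2) / (7 - 2) = (295/2) / 5
= 59/2 = 29.50

29.50


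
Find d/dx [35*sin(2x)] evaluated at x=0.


Apply the chain rule to differentiate 35*sin(2x):
d/dx [35*sin(2x)]
= 35 * cos(2x) * d/dx(2x)
= 35 * 2 * cos(2x)
= 70 * cos(2x)
Evaluate at x = 0:
= 70 * cos(0)
= 70 * 1
= 70

70


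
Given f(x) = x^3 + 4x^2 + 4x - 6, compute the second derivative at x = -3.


First derivative:
f'(x) = 3x^2 + 8x + 4
Second derivative:
f''(x) = 6x + 8
Substitute x = -3:
f''(-3) = 6 * (-3) + 8
= -18 + 8
= -10

-10


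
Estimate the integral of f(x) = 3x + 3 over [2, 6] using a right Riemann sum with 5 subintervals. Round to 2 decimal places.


Right Riemann sum uses right endpoints of each subinterval.
Interval: [2, 6], n = 5
dx = (6 - 2) / 5 = 4/5
Right endpoints: [14/5, 18/5, 22/5, 26/5, 6]
f values: [57/5, 69/5, 81/5, 93/5, 21]
Sum = dx * (sum of f values)
= 4/5 * 81
= 324/5 = 64.80

64.80


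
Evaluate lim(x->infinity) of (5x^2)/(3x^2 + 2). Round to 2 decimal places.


For limits at infinity with equal-degree polynomials,
we compare leading coefficients.
Numerator leading term: 5x^2
Denominator leading term: 3x^2
Divide both by x^2:
lim = (5) / (3 + 2/x^2)
As x -> infinity, the 1/x and 1/x^2 terms vanish:
= 5/3 ≈ 1.67

1.67


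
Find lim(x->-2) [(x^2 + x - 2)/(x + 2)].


Direct substitution gives 0/0, so we factor the numerator.
Factor: (x^2 + x - 2) = (x + 2)(x - 1)
Cancel the common factor (x + 2):
(x^2 + x - 2)/(x + 2) = (x - 1)
Now substitute x = -2:
= (-2) - (1) = -3

-3


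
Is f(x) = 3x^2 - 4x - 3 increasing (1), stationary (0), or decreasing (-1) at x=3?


Compute f'(x) to determine behavior:
f'(x) = 6x - 4
f'(3) = 6 * 3 - 4
= 18 - 4
= 14
Since f'(3) > 0, the function is increasing (1)

1


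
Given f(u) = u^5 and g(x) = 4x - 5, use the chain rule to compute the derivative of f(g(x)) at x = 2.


Using the chain rule: (f(g(x)))' = f'(g(x)) * g'(x)
First, find g(2):
g(2) = 4 * 2 - 5 = 3
Next, f'(u) = 5u^4
And g'(x) = 4
So f'(g(2)) * g'(2)
= 5 * 3^4 * 4
= 5 * 81 * 4
= 1620

1620


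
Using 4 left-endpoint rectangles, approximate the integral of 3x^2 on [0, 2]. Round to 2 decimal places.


Left Riemann sum uses left endpoints of each subinterval.
Interval: [0, 2], n = 4
dx = (2 - 0) / 4 = 1/2
Left endpoints: [0, 1/2, 1, 3/2]
f values: [0, 3/4, 3, 27/4]
Sum = dx * (sum of f values)
= 1/2 * 21/2
= 21/4 = 5.25

5.25


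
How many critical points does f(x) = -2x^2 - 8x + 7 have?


Find where f'(x) = 0:
f'(x) = -4x - 8
Set f'(x) = 0:
-4x - 8 = 0
x = 8 / (-4) = -2
This is a linear equation in x, so there is exactly one solution.
Number of critical points: 1

1


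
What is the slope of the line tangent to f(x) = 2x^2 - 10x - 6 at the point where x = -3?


The slope of the tangent line equals f'(x) at the point.
f(x) = 2x^2 - 10x - 6
f'(x) = 4x - 10
At x = -3:
f'(-3) = 4 * (-3) - 10
= -12 - 10
= -22

-22


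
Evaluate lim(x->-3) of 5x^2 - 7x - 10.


Since polynomials are continuous, we use direct substitution.
lim(x->-3) of 5x^2 - 7x - 10
= 5 * (-3)^2 - 7 * (-3) - 10
= 45 + 21 - 10
= 56

56


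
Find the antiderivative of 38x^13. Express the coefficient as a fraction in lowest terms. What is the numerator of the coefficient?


Apply the power rule for integration:
integral of ax^n dx = a/(n+1) * x^(n+1) + C
integral of 38x^13 dx
= 38/14 * x^14 + C
= 19/7 * x^14 + C
The coefficient in lowest terms is 19/7, and its numerator is 19

19


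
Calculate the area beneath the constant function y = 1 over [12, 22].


The area under a constant function y = 1 is a rectangle.
Width = 22 - 12 = 10
Height = 1
Area = width * height
= 10 * 1
= 10

10


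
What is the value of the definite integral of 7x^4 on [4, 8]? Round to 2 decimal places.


Find the antiderivative of 7x^4:
F(x) = 7/5 * x^5
Apply the Fundamental Theorem of Calculus:
F(8) - F(4)
= 7/5 * 8^5 - 7/5 * 4^5
= 7/5 * (32768 - 1024)
= 7/5 * 31744
= 222208/5 = 44441.60

44441.60


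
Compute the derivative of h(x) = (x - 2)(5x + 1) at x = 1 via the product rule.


Let u(x) = x - 2 and v(x) = 5x + 1
u'(x) = 1
v'(x) = 5
Product rule: h'(x) = u'(x)*v(x) + u(x)*v'(x)
= 1 * (5x + 1) + (x - 2) * 5
At x = 1:
u(1) = 1 * 1 - 2 = -1
v(1) = 5 * 1 + 1 = 6
h'(1) = 1 * 6 + (-1) * 5
= 6 - 5
= 1

1


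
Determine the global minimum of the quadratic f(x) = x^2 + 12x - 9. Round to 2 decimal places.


For a quadratic f(x) = ax^2 + bx + c with a > 0, the minimum is at the vertex.
Vertex x-coordinate: x = -b/(2a)
x = -(12) / (2 * 1)
x = -12/2 = -6
Substitute back to find the minimum value:
f(-6) = 1 * (-6)^2 + 12 * (-6) - 9
= 36 - 72 - 9
= -45 = -45.00

-45.00


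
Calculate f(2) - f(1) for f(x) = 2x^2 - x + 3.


Net change = f(b) - f(a)
f(x) = 2x^2 - x + 3
Compute f(2):
f(2) = 2 * 2^2 - 1 * 2 + 3
= 8 - 2 + 3
= 9
Compute f(1):
f(1) = 2 * 1^2 - 1 * 1 + 3
= 2 - 1 + 3
= 4
Net change = 9 - 4 = 5

5


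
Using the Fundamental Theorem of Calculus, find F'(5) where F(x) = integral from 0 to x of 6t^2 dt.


By the Fundamental Theorem of Calculus (Part 1):
If F(x) = integral from 0 to x of f(t) dt, then F'(x) = f(x)
Here f(t) = 6t^2
So F'(x) = 6x^2
Evaluate at x = 5:
F'(5) = 6 * 5^2
= 6 * 25
= 150

150


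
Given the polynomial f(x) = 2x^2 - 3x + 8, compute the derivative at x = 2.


Differentiate term by term using power and sum rules:
f(x) = 2x^2 - 3x + 8
f'(x) = 4x - 3
Substitute x = 2:
f'(2) = 4 * 2 - 3
= 8 - 3
= 5

5


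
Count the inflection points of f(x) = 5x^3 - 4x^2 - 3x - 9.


Inflection points occur where f''(x) = 0 and concavity changes.
f(x) = 5x^3 - 4x^2 - 3x - 9
f'(x) = 15x^2 - 8x - 3
f''(x) = 30x - 8
Set f''(x) = 0:
30x - 8 = 0
x = 8 / 30 = 4/15
Since f''(x) is linear (degree 1), it changes sign at this point.
Therefore there is exactly 1 inflection point.

1


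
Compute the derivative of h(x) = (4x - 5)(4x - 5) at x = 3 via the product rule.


Let u(x) = 4x - 5 and v(x) = 4x - 5
u'(x) = 4
v'(x) = 4
Product rule: h'(x) = u'(x)*v(x) + u(x)*v'(x)
= 4 * (4x - 5) + (4x - 5) * 4
At x = 3:
u(3) = 4 * 3 - 5 = 7
v(3) = 4 * 3 - 5 = 7
h'(3) = 4 * 7 + 7 * 4
= 28 + 28
= 56

56


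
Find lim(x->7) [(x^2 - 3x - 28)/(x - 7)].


Direct substitution gives 0/0, so we factor the numerator.
Factor: (x^2 - 3x - 28) = (x - 7)(x + 4)
Cancel the common factor (x - 7):
(x^2 - 3x - 28)/(x - 7) = (x + 4)
Now substitute x = 7:
= (7) - (-4) = 11

11


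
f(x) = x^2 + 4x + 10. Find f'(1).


Differentiate term by term using power and sum rules:
f(x) = x^2 + 4x + 10
f'(x) = 2x + 4
Substitute x = 1:
f'(1) = 2 * 1 + 4
= 2 + 4
= 6

6


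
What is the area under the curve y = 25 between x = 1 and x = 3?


The area under a constant function y = 25 is a rectangle.
Width = 3 - 1 = 2
Height = 25
Area = width * height
= 2 * 25
= 50

50


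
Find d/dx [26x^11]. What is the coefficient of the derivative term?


We apply the power rule: d/dx [ax^n] = a*n * x^(n-1)
d/dx [26x^11]
= 26 * 11 * x^(11-1)
= 286x^10
The coefficient is 286

286


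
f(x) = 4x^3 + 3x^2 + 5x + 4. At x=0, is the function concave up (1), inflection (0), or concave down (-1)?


Concavity is determined by the sign of f''(x).
f(x) = 4x^3 + 3x^2 + 5x + 4
f'(x) = 12x^2 + 6x + 5
f''(x) = 24x + 6
f''(0) = 24 * 0 + 6
= 0 + 6
= 6
Since f''(0) > 0, the function is concave up (1)

1


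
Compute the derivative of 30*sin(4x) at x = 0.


Apply the chain rule to differentiate 30*sin(4x):
d/dx [30*sin(4x)]
= 30 * cos(4x) * d/dx(4x)
= 30 * 4 * cos(4x)
= 120 * cos(4x)
Evaluate at x = 0:
= 120 * cos(0)
= 120 * 1
= 120

120


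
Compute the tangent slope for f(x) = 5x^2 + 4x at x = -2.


The slope of the tangent line equals f'(x) at the point.
f(x) = 5x^2 + 4x
f'(x) = 10x + 4
At x = -2:
f'(-2) = 10 * (-2) + 4
= -20 + 4
= -16

-16


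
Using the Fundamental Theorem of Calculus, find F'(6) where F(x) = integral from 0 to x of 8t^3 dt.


By the Fundamental Theorem of Calculus (Part 1):
If F(x) = integral from 0 to x of f(t) dt, then F'(x) = f(x)
Here f(t) = 8t^3
So F'(x) = 8x^3
Evaluate at x = 6:
F'(6) = 8 * 6^3
= 8 * 216
= 1728

1728


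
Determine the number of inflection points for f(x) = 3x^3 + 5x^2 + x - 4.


Inflection points occur where f''(x) = 0 and concavity changes.
f(x) = 3x^3 + 5x^2 + x - 4
f'(x) = 9x^2 + 10x + 1
f''(x) = 18x + 10
Set f''(x) = 0:
18x + 10 = 0
x = -10 / 18 = -5/9
Since f''(x) is linear (degree 1), it changes sign at this point.
Therefore there is exactly 1 inflection point.

1


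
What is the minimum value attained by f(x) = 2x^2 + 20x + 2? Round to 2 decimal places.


For a quadratic f(x) = ax^2 + bx + c with a > 0, the minimum is at the vertex.
Vertex x-coordinate: x = -b/(2a)
x = -(20) / (2 * 2)
x = -20/4 = -5
Substitute back to find the minimum value:
f(-5) = 2 * (-5)^2 + 20 * (-5) + 2
= 50 - 100 + 2
= -48 = -48.00

-48.00


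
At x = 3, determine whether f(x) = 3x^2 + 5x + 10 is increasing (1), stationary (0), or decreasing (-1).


Compute f'(x) to determine behavior:
f'(x) = 6x + 5
f'(3) = 6 * 3 + 5
= 18 + 5
= 23
Since f'(3) > 0, the function is increasing (1)

1


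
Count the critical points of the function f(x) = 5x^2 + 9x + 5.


Find where f'(x) = 0:
f'(x) = 10x + 9
Set f'(x) = 0:
10x + 9 = 0
x = -9 / 10 = -9/10
This is a linear equation in x, so there is exactly one solution.
Number of critical points: 1

1


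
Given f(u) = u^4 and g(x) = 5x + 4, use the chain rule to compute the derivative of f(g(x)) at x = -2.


Using the chain rule: (f(g(x)))' = f'(g(x)) * g'(x)
First, find g(-2):
g(-2) = 5 * (-2) + 4 = -6
Next, f'(u) = 4u^3
And g'(x) = 5
So f'(g(-2)) * g'(-2)
= 4 * (-6)^3 * 5
= 4 * (-216) * 5
= -4320

-4320


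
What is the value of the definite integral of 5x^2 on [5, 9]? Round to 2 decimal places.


Find the antiderivative of 5x^2:
F(x) = 5/3 * x^3
Apply the Fundamental Theorem of Calculus:
F(9) - F(5)
= 5/3 * 9^3 - 5/3 * 5^3
= 5/3 * (729 - 125)
= 5/3 * 604
= 3020/3 ≈ 1006.67

1006.67


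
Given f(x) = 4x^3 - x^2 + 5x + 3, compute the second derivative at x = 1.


First derivative:
f'(x) = 12x^2 - 2x + 5
Second derivative:
f''(x) = 24x - 2
Substitute x = 1:
f''(1) = 24 * 1 - 2
= 24 - 2
= 22

22


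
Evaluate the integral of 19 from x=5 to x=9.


The integral of a constant k over [a, b] equals k * (b - a).
integral from 5 to 9 of 19 dx
= 19 * (9 - 5)
= 19 * 4
= 76

76


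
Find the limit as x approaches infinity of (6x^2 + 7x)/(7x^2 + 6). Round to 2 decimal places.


For limits at infinity with equal-degree polynomials,
we compare leading coefficients.
Numerator leading term: 6x^2
Denominator leading term: 7x^2
Divide both by x^2:
lim = (6 + 7/x) / (7 + 6/x^2)
As x -> infinity, the 1/x and 1/x^2 terms vanish:
= 6/7 ≈ 0.86

0.86


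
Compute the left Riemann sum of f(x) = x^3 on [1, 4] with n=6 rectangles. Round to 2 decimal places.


Left Riemann sum uses left endpoints of each subinterval.
Interval: [1, 4], n = 6
dx = (4 - 1) / 6 = 1/2
Left endpoints: [1, 3/2, 2, 5/2, 3, 7/2]
f values: [1, 27/8, 8, 125/8, 27, 343/8]
Sum = dx * (sum of f values)
= 1/2 * 783/8
= 783/16 ≈ 48.94

48.94


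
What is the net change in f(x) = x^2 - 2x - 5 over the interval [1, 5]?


Net change = f(b) - f(a)
f(x) = x^2 - 2x - 5
Compute f(5):
f(5) = 1 * 5^2 - 2 * 5 - 5
= 25 - 10 - 5
= 10
Compute f(1):
f(1) = 1 * 1^2 - 2 * 1 - 5
= 1 - 2 - 5
= -6
Net change = 10 - (-6) = 16

16


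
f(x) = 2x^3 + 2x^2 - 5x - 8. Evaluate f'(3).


Differentiate f(x) = 2x^3 + 2x^2 - 5x - 8 term by term:
f'(x) = 6x^2 + 4x - 5
Substitute x = 3:
f'(3) = 6 * 3^2 + 4 * 3 - 5
= 54 + 12 - 5
= 61

61


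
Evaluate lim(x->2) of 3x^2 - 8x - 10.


Since polynomials are continuous, we use direct substitution.
lim(x->2) of 3x^2 - 8x - 10
= 3 * 2^2 - 8 * 2 - 10
= 12 - 16 - 10
= -14

-14


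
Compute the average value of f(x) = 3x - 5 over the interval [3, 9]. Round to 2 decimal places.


Average value = 1/(b-a) * integral from a to b of f(x) dx
First compute the integral of 3x - 5:
F(x) = (3/2)x^2 - 5x
F(9) = 3/2 * 81 - 5 * 9 = 153/2
F(3) = 3/2 * 9 - 5 * 3 = -3/2
Integral = 153/2 - (-3/2) = 78
Average = 78 / (9 - 3) = 78 / 6
= 13 = 13.00

13.00


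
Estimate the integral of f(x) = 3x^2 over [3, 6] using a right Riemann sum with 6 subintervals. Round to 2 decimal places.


Right Riemann sum uses right endpoints of each subinterval.
Interval: [3, 6], n = 6
dx = (6 - 3) / 6 = 1/2
Right endpoints: [7/2, 4, 9/2, 5, 11/2, 6]
f values: [147/4, 48, 243/4, 75, 363/4, 108]
Sum = dx * (sum of f values)
= 1/2 * 1677/4
= 1677/8 ≈ 209.63

209.63


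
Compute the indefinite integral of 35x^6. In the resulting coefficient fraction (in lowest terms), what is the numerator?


Apply the power rule for integration:
integral of ax^n dx = a/(n+1) * x^(n+1) + C
integral of 35x^6 dx
= 35/7 * x^7 + C
= 5 * x^7 + C
The coefficient in lowest terms is 5 = 5/1, so its numerator is 5

5


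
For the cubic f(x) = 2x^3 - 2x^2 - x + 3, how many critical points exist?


Find where f'(x) = 0:
f(x) = 2x^3 - 2x^2 - x + 3
f'(x) = 6x^2 - 4x - 1
This is a quadratic in x. Use the discriminant to count real roots.
Discriminant = (-4)^2 - 4 * 6 * (-1)
= 16 - (-24)
= 40
Since discriminant > 0, f'(x) = 0 has 2 real solutions.
Number of critical points: 2

2


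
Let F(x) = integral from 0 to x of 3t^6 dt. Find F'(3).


By the Fundamental Theorem of Calculus (Part 1):
If F(x) = integral from 0 to x of f(t) dt, then F'(x) = f(x)
Here f(t) = 3t^6
So F'(x) = 3x^6
Evaluate at x = 3:
F'(3) = 3 * 3^6
= 3 * 729
= 2187

2187


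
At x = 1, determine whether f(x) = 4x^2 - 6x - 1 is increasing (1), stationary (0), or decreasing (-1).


Compute f'(x) to determine behavior:
f'(x) = 8x - 6
f'(1) = 8 * 1 - 6
= 8 - 6
= 2
Since f'(1) > 0, the function is increasing (1)

1


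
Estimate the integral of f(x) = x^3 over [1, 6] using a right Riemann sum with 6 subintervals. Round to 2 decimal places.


Right Riemann sum uses right endpoints of each subinterval.
Interval: [1, 6], n = 6
dx = (6 - 1) / 6 = 5/6
Right endpoints: [11/6, 8/3, 7/2, 13/3, 31/6, 6]
f values: [1331/216, 512/27, 343/8, 2197/27, 29791/216, 216]
Sum = dx * (sum of f values)
= 5/6 * 12079/24
= 60395/144 ≈ 419.41

419.41


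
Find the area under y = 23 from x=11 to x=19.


The area under a constant function y = 23 is a rectangle.
Width = 19 - 11 = 8
Height = 23
Area = width * height
= 8 * 23
= 184

184


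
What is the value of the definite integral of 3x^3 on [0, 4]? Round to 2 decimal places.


Find the antiderivative of 3x^3:
F(x) = 3/4 * x^4
Apply the Fundamental Theorem of Calculus:
F(4) - F(0)
= 3/4 * 4^4 - 3/4 * 0^4
= 3/4 * (256 - 0)
= 3/4 * 256
= 192 = 192.00

192.00


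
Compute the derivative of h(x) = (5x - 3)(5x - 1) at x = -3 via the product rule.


Let u(x) = 5x - 3 and v(x) = 5x - 1
u'(x) = 5
v'(x) = 5
Product rule: h'(x) = u'(x)*v(x) + u(x)*v'(x)
= 5 * (5x - 1) + (5x - 3) * 5
At x = -3:
u(-3) = 5 * (-3) - 3 = -18
v(-3) = 5 * (-3) - 1 = -16
h'(-3) = 5 * (-16) + (-18) * 5
= -80 - 90
= -170

-170


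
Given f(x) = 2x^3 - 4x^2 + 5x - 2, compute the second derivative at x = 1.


First derivative:
f'(x) = 6x^2 - 8x + 5
Second derivative:
f''(x) = 12x - 8
Substitute x = 1:
f''(1) = 12 * 1 - 8
= 12 - 8
= 4

4


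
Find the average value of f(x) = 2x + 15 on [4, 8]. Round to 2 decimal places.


Average value = 1/(b-a) * integral from a to b of f(x) dx
First compute the integral of 2x + 15:
F(x) = x^2 + 15x
F(8) = 1 * 64 + 15 * 8 = 184
F(4) = 1 * 16 + 15 * 4 = 76
Integral = 184 - 76 = 108
Average = 108 / (8 - 4) = 108 / 4
= 27 = 27.00

27.00


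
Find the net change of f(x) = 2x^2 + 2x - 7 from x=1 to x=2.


Net change = f(b) - f(a)
f(x) = 2x^2 + 2x - 7
Compute f(2):
f(2) = 2 * 2^2 + 2 * 2 - 7
= 8 + 4 - 7
= 5
Compute f(1):
f(1) = 2 * 1^2 + 2 * 1 - 7
= 2 + 2 - 7
= -3
Net change = 5 - (-3) = 8

8


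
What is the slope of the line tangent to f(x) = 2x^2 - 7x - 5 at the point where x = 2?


The slope of the tangent line equals f'(x) at the point.
f(x) = 2x^2 - 7x - 5
f'(x) = 4x - 7
At x = 2:
f'(2) = 4 * 2 - 7
= 8 - 7
= 1

1


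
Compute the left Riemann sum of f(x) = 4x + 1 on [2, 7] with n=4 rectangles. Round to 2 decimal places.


Left Riemann sum uses left endpoints of each subinterval.
Interval: [2, 7], n = 4
dx = (7 - 2) / 4 = 5/4
Left endpoints: [2, 13/4, 9/2, 23/4]
f values: [9, 14, 19, 24]
Sum = dx * (sum of f values)
= 5/4 * 66
= 165/2 = 82.50

82.50


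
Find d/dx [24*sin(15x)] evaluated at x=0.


Apply the chain rule to differentiate 24*sin(15x):
d/dx [24*sin(15x)]
= 24 * cos(15x) * d/dx(15x)
= 24 * 15 * cos(15x)
= 360 * cos(15x)
Evaluate at x = 0:
= 360 * cos(0)
= 360 * 1
= 360

360


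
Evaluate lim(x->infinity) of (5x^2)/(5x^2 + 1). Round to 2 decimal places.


For limits at infinity with equal-degree polynomials,
we compare leading coefficients.
Numerator leading term: 5x^2
Denominator leading term: 5x^2
Divide both by x^2:
lim = (5) / (5 + 1/x^2)
As x -> infinity, the 1/x and 1/x^2 terms vanish:
= 5/5 = 1 = 1.00

1.00


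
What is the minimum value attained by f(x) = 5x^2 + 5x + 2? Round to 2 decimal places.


For a quadratic f(x) = ax^2 + bx + c with a > 0, the minimum is at the vertex.
Vertex x-coordinate: x = -b/(2a)
x = -(5) / (2 * 5)
x = -5/10 = -1/2
Substitute back to find the minimum value:
f(-1/2) = 5 * (-1/2)^2 + 5 * (-1/2) + 2
= 5/4 - 5/2 + 2
= 3/4 = 0.75

0.75


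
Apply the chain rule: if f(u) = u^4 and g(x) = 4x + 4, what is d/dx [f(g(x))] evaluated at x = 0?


Using the chain rule: (f(g(x)))' = f'(g(x)) * g'(x)
First, find g(0):
g(0) = 4 * 0 + 4 = 4
Next, f'(u) = 4u^3
And g'(x) = 4
So f'(g(0)) * g'(0)
= 4 * 4^3 * 4
= 4 * 64 * 4
= 1024

1024


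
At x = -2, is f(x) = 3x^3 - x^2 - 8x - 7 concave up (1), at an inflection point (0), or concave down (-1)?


Concavity is determined by the sign of f''(x).
f(x) = 3x^3 - x^2 - 8x - 7
f'(x) = 9x^2 - 2x - 8
f''(x) = 18x - 2
f''(-2) = 18 * (-2) - 2
= -36 - 2
= -38
Since f''(-2) < 0, the function is concave down (-1)

-1


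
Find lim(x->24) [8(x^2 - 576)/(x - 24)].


Direct substitution gives 0/0, so we factor the numerator.
Factor: 8(x^2 - 576) = 8 * (x - 24)(x + 24)
Cancel the common factor (x - 24):
8(x^2 - 576)/(x - 24) = 8 * (x + 24)
Now substitute x = 24:
= 8 * (24 + 24) = 384

384


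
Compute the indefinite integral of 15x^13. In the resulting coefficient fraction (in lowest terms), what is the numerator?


Apply the power rule for integration:
integral of ax^n dx = a/(n+1) * x^(n+1) + C
integral of 15x^13 dx
= 15/14 * x^14 + C
The coefficient in lowest terms is 15/14, and its numerator is 15

15


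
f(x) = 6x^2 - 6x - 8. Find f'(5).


Differentiate term by term using power and sum rules:
f(x) = 6x^2 - 6x - 8
f'(x) = 12x - 6
Substitute x = 5:
f'(5) = 12 * 5 - 6
= 60 - 6
= 54

54


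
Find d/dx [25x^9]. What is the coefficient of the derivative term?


We apply the power rule: d/dx [ax^n] = a*n * x^(n-1)
d/dx [25x^9]
= 25 * 9 * x^(9-1)
= 225x^8
The coefficient is 225

225


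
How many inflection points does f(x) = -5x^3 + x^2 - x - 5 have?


Inflection points occur where f''(x) = 0 and concavity changes.
f(x) = -5x^3 + x^2 - x - 5
f'(x) = -15x^2 + 2x - 1
f''(x) = -30x + 2
Set f''(x) = 0:
-30x + 2 = 0
x = -2 / (-30) = 1/15
Since f''(x) is linear (degree 1), it changes sign at this point.
Therefore there is exactly 1 inflection point.

1


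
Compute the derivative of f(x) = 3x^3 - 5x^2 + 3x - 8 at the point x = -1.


Differentiate f(x) = 3x^3 - 5x^2 + 3x - 8 term by term:
f'(x) = 9x^2 - 10x + 3
Substitute x = -1:
f'(-1) = 9 * (-1)^2 - 10 * (-1) + 3
= 9 + 10 + 3
= 22

22


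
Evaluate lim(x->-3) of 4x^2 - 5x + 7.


Since polynomials are continuous, we use direct substitution.
lim(x->-3) of 4x^2 - 5x + 7
= 4 * (-3)^2 - 5 * (-3) + 7
= 36 + 15 + 7
= 58

58


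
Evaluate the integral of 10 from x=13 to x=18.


The integral of a constant k over [a, b] equals k * (b - a).
integral from 13 to 18 of 10 dx
= 10 * (18 - 13)
= 10 * 5
= 50

50
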